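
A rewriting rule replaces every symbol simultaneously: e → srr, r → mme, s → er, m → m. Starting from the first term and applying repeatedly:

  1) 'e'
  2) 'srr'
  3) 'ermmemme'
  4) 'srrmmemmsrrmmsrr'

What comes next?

Applying the rule to each of the 16 symbols of srrmmemmsrrmmsrr gives the pieces er mme mme m m srr m m er mme mme m m er mme mme, which concatenate to the answer.

ermmemmemmsrrmmermmemmemmermmemme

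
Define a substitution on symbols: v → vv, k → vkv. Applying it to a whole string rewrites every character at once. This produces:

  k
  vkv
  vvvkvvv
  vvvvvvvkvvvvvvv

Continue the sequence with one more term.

φ(vvvvvvvkvvvvvvv) expands symbol-by-symbol to vv vv vv vv vv vv vv vkv vv vv vv vv vv vv vv; joining the 15 pieces gives the next term.

vvvvvvvvvvvvvvvkvvvvvvvvvvvvvvv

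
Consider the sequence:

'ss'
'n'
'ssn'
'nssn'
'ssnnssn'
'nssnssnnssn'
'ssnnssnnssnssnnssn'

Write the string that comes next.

nssnssnnssnssnnssnnssnssnnssn

This is a Fibonacci-style word recurrence s(k) = s(k−2)·s(k−1): e.g. ss·n = ssn.
Continuing: nssnssnnssn · ssnnssnnssnssnnssn gives term 8.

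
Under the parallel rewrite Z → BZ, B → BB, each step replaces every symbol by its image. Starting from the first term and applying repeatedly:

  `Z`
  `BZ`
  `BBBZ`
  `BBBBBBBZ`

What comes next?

BBBBBBBBBBBBBBBZ

Rewriting each symbol of BBBBBBBZ: B→BB, B→BB, B→BB, B→BB, B→BB, B→BB, B→BB, Z→BZ, which concatenates to BB BB BB BB BB BB BB BZ.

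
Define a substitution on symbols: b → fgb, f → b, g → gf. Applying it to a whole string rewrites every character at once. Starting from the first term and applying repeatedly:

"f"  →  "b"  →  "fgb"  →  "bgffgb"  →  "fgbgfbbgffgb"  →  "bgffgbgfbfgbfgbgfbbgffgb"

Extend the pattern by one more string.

φ(bgffgbgfbfgbfgbgfbbgffgb) expands symbol-by-symbol to fgb gf b b gf fgb gf b fgb b gf fgb b gf fgb gf b fgb fgb gf b b gf fgb; joining the 24 pieces gives the next term.

fgbgfbbgffgbgfbfgbbgffgbbgffgbgfbfgbfgbgfbbgffgb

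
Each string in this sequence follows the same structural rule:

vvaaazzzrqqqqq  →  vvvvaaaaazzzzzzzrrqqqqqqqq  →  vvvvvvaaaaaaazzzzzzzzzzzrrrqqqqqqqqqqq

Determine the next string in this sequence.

Each string has the form v^{2n} a^{2n+1} z^{4n-1} r^{n} q^{3n+2} (n = 1, 2, …).
Setting n = 4 gives 8, 9, 15, 4, 14 characters in each block.

vvvvvvvvaaaaaaaaazzzzzzzzzzzzzzzrrrrqqqqqqqqqqqqqq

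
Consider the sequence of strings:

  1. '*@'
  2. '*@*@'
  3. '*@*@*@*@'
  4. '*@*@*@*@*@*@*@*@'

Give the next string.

*@*@*@*@*@*@*@*@*@*@*@*@*@*@*@*@

Every step duplicates the string.
One more doubling of *@*@*@*@*@*@*@*@ gives the answer.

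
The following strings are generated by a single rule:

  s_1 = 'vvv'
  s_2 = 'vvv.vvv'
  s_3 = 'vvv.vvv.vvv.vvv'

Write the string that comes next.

vvv.vvv.vvv.vvv.vvv.vvv.vvv.vvv

s(k+1) = s(k)·.·s(k) — each term doubles the last with '.' between the halves.
One more doubling of vvv.vvv.vvv.vvv gives the answer.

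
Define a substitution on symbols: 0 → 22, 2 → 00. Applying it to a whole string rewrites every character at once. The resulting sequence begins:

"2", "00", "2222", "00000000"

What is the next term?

2222222222222222

Rewriting each symbol of 00000000: 0→22, 0→22, 0→22, 0→22, 0→22, 0→22, 0→22, 0→22, which concatenates to 22 22 22 22 22 22 22 22.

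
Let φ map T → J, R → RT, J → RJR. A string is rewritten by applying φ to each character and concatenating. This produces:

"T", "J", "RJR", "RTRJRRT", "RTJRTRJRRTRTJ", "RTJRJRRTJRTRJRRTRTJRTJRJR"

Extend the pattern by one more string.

RTJRJRRTRJRRTRTJRJRRTJRTRJRRTRTJRTJRJRRTJRJRRTRJRRT

Applying the rule to each of the 25 symbols of RTJRJRRTJRTRJRRTRTJRTJRJR gives the pieces RT J RJR RT RJR RT RT J RJR RT J RT RJR RT RT J RT J RJR RT J RJR RT RJR RT, which concatenate to the answer.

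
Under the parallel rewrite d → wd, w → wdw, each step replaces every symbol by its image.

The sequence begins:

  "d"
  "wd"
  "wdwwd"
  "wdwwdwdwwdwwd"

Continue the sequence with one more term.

wdwwdwdwwdwwdwdwwdwdwwdwwdwdwwdwwd

Applying the rule to each of the 13 symbols of wdwwdwdwwdwwd gives the pieces wdw wd wdw wdw wd wdw wd wdw wdw wd wdw wdw wd, which concatenate to the answer.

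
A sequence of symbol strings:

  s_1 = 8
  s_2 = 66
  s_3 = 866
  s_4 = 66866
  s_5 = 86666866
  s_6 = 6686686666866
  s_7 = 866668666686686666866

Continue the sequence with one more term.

This is a Fibonacci-style word recurrence s(k) = s(k−2)·s(k−1): e.g. 8·66 = 866.
Continuing: 6686686666866 · 866668666686686666866 gives term 8.

6686686666866866668666686686666866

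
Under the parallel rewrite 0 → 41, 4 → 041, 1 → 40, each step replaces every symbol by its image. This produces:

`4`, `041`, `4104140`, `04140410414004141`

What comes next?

Rewriting the 17 symbols of 04140410414004141 one by one yields 41 041 40 041 41 041 40 41 041 40 041 41 41 041 40 041 40; concatenated:

41041400414104140410414004141410414004140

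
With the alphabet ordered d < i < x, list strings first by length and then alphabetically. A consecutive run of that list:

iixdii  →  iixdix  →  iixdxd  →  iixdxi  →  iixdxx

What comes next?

iixidd

Treat iixdxx as a base-3 numeral over the given alphabet and add one, carrying through any trailing x's.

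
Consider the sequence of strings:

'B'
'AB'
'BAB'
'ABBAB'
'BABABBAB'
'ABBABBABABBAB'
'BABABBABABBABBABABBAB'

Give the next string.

This is a Fibonacci-style word recurrence s(k) = s(k−2)·s(k−1): e.g. B·AB = BAB.
So term 8 is ABBABBABABBAB·BABABBABABBABBABABBAB.

ABBABBABABBABBABABBABABBABBABABBAB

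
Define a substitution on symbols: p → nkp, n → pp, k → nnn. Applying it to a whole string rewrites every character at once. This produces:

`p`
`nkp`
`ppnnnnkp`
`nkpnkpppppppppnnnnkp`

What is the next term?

φ(nkpnkpppppppppnnnnkp) expands symbol-by-symbol to pp nnn nkp pp nnn nkp nkp nkp nkp nkp nkp nkp nkp nkp pp pp pp pp nnn nkp; joining the 20 pieces gives the next term.

ppnnnnkpppnnnnkpnkpnkpnkpnkpnkpnkpnkpnkpppppppppnnnnkp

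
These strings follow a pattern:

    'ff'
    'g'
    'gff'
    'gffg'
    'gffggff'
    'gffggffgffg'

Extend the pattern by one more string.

From term 3 onward, concatenate the last term with the second-to-last: g·ff = gff, gff·g = gffg, …
So term 7 is gffggffgffg·gffggff.

gffggffgffggffggff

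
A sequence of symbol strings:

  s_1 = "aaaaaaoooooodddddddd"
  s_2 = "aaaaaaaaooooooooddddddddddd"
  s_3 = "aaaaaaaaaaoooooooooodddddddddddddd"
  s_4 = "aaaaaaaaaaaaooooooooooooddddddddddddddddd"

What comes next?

Reading off run lengths: a runs 6, 8, 10, 12; o runs 6, 8, 10, 12; d runs 8, 11, 14, 17 — each is linear in n, where the shown terms are n = 3, 4, 5, 6.
Setting n = 7 gives 14, 14, 20 characters in each block.

aaaaaaaaaaaaaaoooooooooooooodddddddddddddddddddd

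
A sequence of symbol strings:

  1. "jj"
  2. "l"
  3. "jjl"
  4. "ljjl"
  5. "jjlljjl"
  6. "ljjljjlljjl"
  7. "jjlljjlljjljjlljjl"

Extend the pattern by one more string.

ljjljjlljjljjlljjlljjljjlljjl

From term 3 onward, concatenate the second-to-last term with the last: jj·l = jjl, l·jjl = ljjl, …
The next term joins ljjljjlljjl and jjlljjlljjljjlljjl.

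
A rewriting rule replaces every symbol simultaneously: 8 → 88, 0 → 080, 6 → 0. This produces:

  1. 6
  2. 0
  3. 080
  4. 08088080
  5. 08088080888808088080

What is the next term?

Rewriting the 20 symbols of 08088080888808088080 one by one yields 080 88 080 88 88 080 88 080 88 88 88 88 080 88 080 88 88 080 88 080; concatenated:

080880808888080880808888888808088080888808088080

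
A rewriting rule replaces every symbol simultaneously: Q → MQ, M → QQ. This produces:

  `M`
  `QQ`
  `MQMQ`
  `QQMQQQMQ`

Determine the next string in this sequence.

Expanding QQMQQQMQ: Q→MQ, Q→MQ, M→QQ, Q→MQ, Q→MQ, Q→MQ, M→QQ, Q→MQ. Concatenated: MQ MQ QQ MQ MQ MQ QQ MQ.

MQMQQQMQMQMQQQMQ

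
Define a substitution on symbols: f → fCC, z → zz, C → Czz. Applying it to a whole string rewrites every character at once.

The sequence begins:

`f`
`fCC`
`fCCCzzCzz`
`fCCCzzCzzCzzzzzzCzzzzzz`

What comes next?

fCCCzzCzzCzzzzzzCzzzzzzCzzzzzzzzzzzzzzCzzzzzzzzzzzzzz

Replace each of the 23 characters of fCCCzzCzzCzzzzzzCzzzzzz in place — fCC Czz Czz Czz zz zz Czz zz zz Czz zz zz zz zz zz zz Czz zz zz zz zz zz zz — and concatenate.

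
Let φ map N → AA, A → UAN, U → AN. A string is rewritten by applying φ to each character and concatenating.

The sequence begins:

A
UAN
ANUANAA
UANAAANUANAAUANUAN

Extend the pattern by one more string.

ANUANAAUANUANUANAAANUANAAUANUANANUANAAANUANAA

Replace each of the 18 characters of UANAAANUANAAUANUAN in place — AN UAN AA UAN UAN UAN AA AN UAN AA UAN UAN AN UAN AA AN UAN AA — and concatenate.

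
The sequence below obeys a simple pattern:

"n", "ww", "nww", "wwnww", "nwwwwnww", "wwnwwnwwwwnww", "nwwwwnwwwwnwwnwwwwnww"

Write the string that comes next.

wwnwwnwwwwnwwnwwwwnwwwwnwwnwwwwnww

This is a Fibonacci-style word recurrence s(k) = s(k−2)·s(k−1): e.g. n·ww = nww.
The next term joins wwnwwnwwwwnww and nwwwwnwwwwnwwnwwwwnww.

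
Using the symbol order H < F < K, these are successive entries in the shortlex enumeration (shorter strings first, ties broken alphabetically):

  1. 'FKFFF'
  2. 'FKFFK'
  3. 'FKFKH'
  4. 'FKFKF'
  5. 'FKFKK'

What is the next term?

Find the rightmost character of FKFKK below K, bump it to the next letter, and reset everything to its right to H.

FKKHH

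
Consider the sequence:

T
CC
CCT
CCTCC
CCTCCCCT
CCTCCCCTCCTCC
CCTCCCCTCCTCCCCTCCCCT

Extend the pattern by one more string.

This is a Fibonacci-style word recurrence s(k) = s(k−1)·s(k−2): e.g. CC·T = CCT.
The next term joins CCTCCCCTCCTCCCCTCCCCT and CCTCCCCTCCTCC.

CCTCCCCTCCTCCCCTCCCCTCCTCCCCTCCTCC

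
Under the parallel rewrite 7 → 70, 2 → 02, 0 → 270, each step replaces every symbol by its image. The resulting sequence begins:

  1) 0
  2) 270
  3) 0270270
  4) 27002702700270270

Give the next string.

Replace each of the 17 characters of 27002702700270270 in place — 02 70 270 270 02 70 270 02 70 270 270 02 70 270 02 70 270 — and concatenate.

02702702700270270027027027002702700270270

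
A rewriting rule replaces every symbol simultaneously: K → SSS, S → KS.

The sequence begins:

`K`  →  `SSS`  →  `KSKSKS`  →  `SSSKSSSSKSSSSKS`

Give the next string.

Applying the rule to each of the 15 symbols of SSSKSSSSKSSSSKS gives the pieces KS KS KS SSS KS KS KS KS SSS KS KS KS KS SSS KS, which concatenate to the answer.

KSKSKSSSSKSKSKSKSSSSKSKSKSKSSSSKS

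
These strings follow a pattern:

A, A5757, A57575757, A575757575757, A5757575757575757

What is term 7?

A575757575757575757575757

Every step adds 5757 to the end: s(k+1) = s(k)·5757.
From A5757575757575757, 2 further steps: A5757575757575757 → A57575757575757575757 → (answer).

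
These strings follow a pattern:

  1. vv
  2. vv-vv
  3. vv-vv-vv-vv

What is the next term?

Each string is two copies of the previous one joined by '-'.
Doubling vv-vv-vv-vv with '-' between the halves:

vv-vv-vv-vv-vv-vv-vv-vv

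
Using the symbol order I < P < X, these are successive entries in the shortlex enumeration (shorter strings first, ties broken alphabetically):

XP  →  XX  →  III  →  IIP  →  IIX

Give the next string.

IPI

The successor of IIX increments the rightmost position that isn't already X and resets every position after it to I.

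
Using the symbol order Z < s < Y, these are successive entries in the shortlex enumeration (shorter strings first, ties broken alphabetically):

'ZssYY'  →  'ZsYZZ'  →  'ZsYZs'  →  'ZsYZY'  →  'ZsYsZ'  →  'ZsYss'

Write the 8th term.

ZsYYZ

Advancing 2 positions from ZsYss through ZsYss → ZsYsY reaches term 8.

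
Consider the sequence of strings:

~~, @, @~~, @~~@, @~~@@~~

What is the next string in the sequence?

@~~@@~~@~~@

From term 3 onward, concatenate the last term with the second-to-last: @·~~ = @~~, @~~·@ = @~~@, …
Continuing: @~~@@~~ · @~~@ gives term 6.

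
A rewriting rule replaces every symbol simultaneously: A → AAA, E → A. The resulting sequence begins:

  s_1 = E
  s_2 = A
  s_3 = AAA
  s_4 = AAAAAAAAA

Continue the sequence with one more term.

Apply φ to AAAAAAAAA symbol by symbol: A→AAA, A→AAA, A→AAA, A→AAA, A→AAA, A→AAA, A→AAA, A→AAA, A→AAA; joined: AAA AAA AAA AAA AAA AAA AAA AAA AAA.

AAAAAAAAAAAAAAAAAAAAAAAAAAA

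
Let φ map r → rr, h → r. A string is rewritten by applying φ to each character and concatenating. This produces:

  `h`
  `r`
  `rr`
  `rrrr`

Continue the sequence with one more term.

Apply φ to rrrr symbol by symbol: r→rr, r→rr, r→rr, r→rr; joined: rr rr rr rr.

rrrrrrrr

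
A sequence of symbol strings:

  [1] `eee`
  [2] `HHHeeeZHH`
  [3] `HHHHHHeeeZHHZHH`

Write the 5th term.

Each term wraps the previous one in HHH on the left and ZHH on the right.
From HHHHHHeeeZHHZHH, 2 further steps: HHHHHHeeeZHHZHH → HHHHHHHHHeeeZHHZHHZHH → (answer).

HHHHHHHHHHHHeeeZHHZHHZHHZHH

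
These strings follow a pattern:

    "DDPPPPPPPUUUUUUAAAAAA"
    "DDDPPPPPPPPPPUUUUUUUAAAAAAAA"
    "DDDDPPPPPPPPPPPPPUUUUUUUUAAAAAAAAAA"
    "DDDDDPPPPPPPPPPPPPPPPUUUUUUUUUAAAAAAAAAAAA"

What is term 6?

DDDDDDDPPPPPPPPPPPPPPPPPPPPPPUUUUUUUUUUUAAAAAAAAAAAAAAAA

Each string has the form D^{n-1} P^{3n-2} U^{n+3} A^{2n}, where the shown terms are n = 3, 4, 5, 6.
Setting n = 8 gives 7, 22, 11, 16 characters in each block.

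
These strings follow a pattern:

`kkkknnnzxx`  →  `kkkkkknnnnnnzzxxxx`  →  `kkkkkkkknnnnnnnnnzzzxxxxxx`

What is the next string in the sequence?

kkkkkkkkkknnnnnnnnnnnnzzzzxxxxxxxx

Term n consists of 2n+2 k's, followed by 3n n's, followed by n z's, followed by 2n x's (n = 1, 2, …).
At n = 4 the blocks have lengths 10, 12, 4, 8.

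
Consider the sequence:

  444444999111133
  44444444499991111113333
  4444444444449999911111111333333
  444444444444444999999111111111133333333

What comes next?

44444444444444444499999991111111111113333333333

Term n consists of 3n 4's, followed by n+1 9's, followed by 2n 1's, followed by 2n-2 3's, where the shown terms are n = 2, 3, 4, 5.
At n = 6 the blocks have lengths 18, 7, 12, 10.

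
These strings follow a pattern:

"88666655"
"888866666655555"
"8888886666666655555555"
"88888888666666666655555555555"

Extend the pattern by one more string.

888888888866666666666655555555555555

The n-th term is 2n 8's then 2n+2 6's then 3n-1 5's (n = 1, 2, …).
Setting n = 5 gives 10, 12, 14 characters in each block.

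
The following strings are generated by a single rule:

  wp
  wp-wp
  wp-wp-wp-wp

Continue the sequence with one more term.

s(k+1) = s(k)·-·s(k) — each term doubles the last with '-' between the halves.
Doubling wp-wp-wp-wp with '-' between the halves:

wp-wp-wp-wp-wp-wp-wp-wp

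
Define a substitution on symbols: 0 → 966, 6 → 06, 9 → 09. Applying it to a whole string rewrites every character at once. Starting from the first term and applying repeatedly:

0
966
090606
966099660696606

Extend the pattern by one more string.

090606966090906069660609060696606

Replace each of the 15 characters of 966099660696606 in place — 09 06 06 966 09 09 06 06 966 06 09 06 06 966 06 — and concatenate.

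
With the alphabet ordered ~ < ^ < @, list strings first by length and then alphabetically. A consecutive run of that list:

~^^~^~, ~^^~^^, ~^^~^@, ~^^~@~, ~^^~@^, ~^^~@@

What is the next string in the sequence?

Find the rightmost character of ~^^~@@ below @, bump it to the next letter, and reset everything to its right to ~.

~^^^~~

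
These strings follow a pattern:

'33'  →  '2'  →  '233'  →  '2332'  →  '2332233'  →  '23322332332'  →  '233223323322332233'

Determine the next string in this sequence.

Each term (from the third on) is the previous term followed by the one before it: term 3 = 2·33 = 233.
The next term joins 233223323322332233 and 23322332332.

23322332332233223323322332332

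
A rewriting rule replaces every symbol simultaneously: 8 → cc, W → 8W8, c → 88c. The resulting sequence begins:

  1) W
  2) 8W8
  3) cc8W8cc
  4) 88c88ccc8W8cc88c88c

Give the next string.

Rewriting the 19 symbols of 88c88ccc8W8cc88c88c one by one yields cc cc 88c cc cc 88c 88c 88c cc 8W8 cc 88c 88c cc cc 88c cc cc 88c; concatenated:

cccc88ccccc88c88c88ccc8W8cc88c88ccccc88ccccc88c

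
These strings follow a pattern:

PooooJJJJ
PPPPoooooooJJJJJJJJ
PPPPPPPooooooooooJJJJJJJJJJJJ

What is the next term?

The n-th term is 3n-2 P's then 3n+1 o's then 4n J's (n = 1, 2, …).
At n = 4 the blocks have lengths 10, 13, 16.

PPPPPPPPPPoooooooooooooJJJJJJJJJJJJJJJJ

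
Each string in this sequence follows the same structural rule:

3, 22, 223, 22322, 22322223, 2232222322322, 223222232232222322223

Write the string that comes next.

Each term (from the third on) is the previous term followed by the one before it: term 3 = 22·3 = 223.
Continuing: 223222232232222322223 · 2232222322322 gives term 8.

2232222322322223222232232222322322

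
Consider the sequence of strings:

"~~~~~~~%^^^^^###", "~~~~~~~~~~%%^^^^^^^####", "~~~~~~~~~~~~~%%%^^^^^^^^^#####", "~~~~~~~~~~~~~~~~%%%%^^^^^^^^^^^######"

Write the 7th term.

~~~~~~~~~~~~~~~~~~~~~~~~~%%%%%%%^^^^^^^^^^^^^^^^^#########

Term n consists of 3n+1 ~'s, followed by n-1 %'s, followed by 2n+1 ^'s, followed by n+1 #'s, where the shown terms are n = 2, 3, 4, 5.
At n = 8 the blocks have lengths 25, 7, 17, 9.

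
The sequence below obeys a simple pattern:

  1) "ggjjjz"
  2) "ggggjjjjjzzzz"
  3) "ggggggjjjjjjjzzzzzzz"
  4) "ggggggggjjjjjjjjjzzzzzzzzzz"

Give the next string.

Term n consists of 2n g's, followed by 2n+1 j's, followed by 3n-2 z's (n = 1, 2, …).
Setting n = 5 gives 10, 11, 13 characters in each block.

ggggggggggjjjjjjjjjjjzzzzzzzzzzzzz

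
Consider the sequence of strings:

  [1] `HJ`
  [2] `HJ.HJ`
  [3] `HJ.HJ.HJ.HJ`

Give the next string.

HJ.HJ.HJ.HJ.HJ.HJ.HJ.HJ

Each string is two copies of the previous one joined by '.'.
One more doubling of HJ.HJ.HJ.HJ gives the answer.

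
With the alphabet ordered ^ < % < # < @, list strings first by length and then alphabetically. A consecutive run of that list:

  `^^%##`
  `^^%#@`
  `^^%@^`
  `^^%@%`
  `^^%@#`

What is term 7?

Continuing the enumeration 2 steps past ^^%@#: ^^%@# → ^^%@@ → (answer).

^^#^^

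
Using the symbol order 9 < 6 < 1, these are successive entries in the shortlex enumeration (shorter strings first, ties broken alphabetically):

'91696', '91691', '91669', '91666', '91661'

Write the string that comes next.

The successor of 91661 increments the rightmost position that isn't already 1 and resets every position after it to 9.

91619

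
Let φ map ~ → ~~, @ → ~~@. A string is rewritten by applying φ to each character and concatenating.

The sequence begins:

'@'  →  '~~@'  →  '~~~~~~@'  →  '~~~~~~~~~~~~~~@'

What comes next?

φ(~~~~~~~~~~~~~~@) expands symbol-by-symbol to ~~ ~~ ~~ ~~ ~~ ~~ ~~ ~~ ~~ ~~ ~~ ~~ ~~ ~~ ~~@; joining the 15 pieces gives the next term.

~~~~~~~~~~~~~~~~~~~~~~~~~~~~~~@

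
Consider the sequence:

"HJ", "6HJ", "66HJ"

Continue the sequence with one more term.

Each term is the previous one with 6 prepended.
Applying this once more to 66HJ:

666HJ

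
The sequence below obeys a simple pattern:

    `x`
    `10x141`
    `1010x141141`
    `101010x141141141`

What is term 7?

101010101010x141141141141141141

Each term wraps the previous one in 10 on the left and 141 on the right.
From 101010x141141141, 3 further steps: 101010x141141141 → 10101010x141141141141 → 1010101010x141141141141141 → (answer).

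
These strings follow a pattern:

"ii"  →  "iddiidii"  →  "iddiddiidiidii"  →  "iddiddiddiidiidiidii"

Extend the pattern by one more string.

Every step adds idd to the front and dii to the end of the previous string.
So the next term is idd·iddiddiddiidiidiidii·dii.

iddiddiddiddiidiidiidiidii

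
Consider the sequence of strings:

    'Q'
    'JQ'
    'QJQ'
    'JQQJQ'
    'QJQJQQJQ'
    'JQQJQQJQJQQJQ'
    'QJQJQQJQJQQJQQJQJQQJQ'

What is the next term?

JQQJQQJQJQQJQQJQJQQJQJQQJQQJQJQQJQ

This is a Fibonacci-style word recurrence s(k) = s(k−2)·s(k−1): e.g. Q·JQ = QJQ.
The next term joins JQQJQQJQJQQJQ and QJQJQQJQJQQJQQJQJQQJQ.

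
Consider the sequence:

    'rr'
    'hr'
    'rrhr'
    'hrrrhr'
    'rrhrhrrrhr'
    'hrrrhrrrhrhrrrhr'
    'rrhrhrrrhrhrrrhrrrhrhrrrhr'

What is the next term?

From term 3 onward, concatenate the second-to-last term with the last: rr·hr = rrhr, hr·rrhr = hrrrhr, …
Continuing: hrrrhrrrhrhrrrhr · rrhrhrrrhrhrrrhrrrhrhrrrhr gives term 8.

hrrrhrrrhrhrrrhrrrhrhrrrhrhrrrhrrrhrhrrrhr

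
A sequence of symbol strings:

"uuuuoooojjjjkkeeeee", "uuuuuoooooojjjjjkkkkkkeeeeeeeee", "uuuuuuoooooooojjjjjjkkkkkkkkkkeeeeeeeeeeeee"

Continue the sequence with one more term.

Term n consists of n+3 u's, followed by 2n+2 o's, followed by n+3 j's, followed by 4n-2 k's, followed by 4n+1 e's (n = 1, 2, …).
Setting n = 4 gives 7, 10, 7, 14, 17 characters in each block.

uuuuuuuoooooooooojjjjjjjkkkkkkkkkkkkkkeeeeeeeeeeeeeeeee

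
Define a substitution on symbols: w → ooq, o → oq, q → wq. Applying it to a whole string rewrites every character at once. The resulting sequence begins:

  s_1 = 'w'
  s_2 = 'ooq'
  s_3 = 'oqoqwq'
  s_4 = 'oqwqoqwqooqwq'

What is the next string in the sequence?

Rewriting the 13 symbols of oqwqoqwqooqwq one by one yields oq wq ooq wq oq wq ooq wq oq oq wq ooq wq; concatenated:

oqwqooqwqoqwqooqwqoqoqwqooqwq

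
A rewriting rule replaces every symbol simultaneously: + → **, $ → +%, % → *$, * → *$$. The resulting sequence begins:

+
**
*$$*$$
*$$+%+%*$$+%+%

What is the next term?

Replace each of the 14 characters of *$$+%+%*$$+%+% in place — *$$ +% +% ** *$ ** *$ *$$ +% +% ** *$ ** *$ — and concatenate.

*$$+%+%***$***$*$$+%+%***$***$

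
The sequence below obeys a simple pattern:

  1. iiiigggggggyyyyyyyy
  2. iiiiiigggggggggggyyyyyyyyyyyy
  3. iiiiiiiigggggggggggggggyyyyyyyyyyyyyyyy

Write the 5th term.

The n-th term is 2n i's then 4n-1 g's then 4n y's, where the shown terms are n = 2, 3, 4.
For term 5, n = 6, so the run lengths are 12, 23, 24.

iiiiiiiiiiiigggggggggggggggggggggggyyyyyyyyyyyyyyyyyyyyyyyy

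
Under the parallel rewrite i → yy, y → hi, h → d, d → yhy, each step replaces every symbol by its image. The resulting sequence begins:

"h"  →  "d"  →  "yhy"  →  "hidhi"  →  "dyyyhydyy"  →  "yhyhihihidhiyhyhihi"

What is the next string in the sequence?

Rewriting the 19 symbols of yhyhihihidhiyhyhihi one by one yields hi d hi d yy d yy d yy yhy d yy hi d hi d yy d yy; concatenated:

hidhidyydyydyyyhydyyhidhidyydyy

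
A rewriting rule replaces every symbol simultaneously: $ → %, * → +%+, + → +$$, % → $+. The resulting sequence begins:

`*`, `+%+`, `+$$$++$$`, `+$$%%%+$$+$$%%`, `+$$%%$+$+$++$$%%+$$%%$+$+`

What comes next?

Rewriting the 25 symbols of +$$%%$+$+$++$$%%+$$%%$+$+ one by one yields +$$ % % $+ $+ % +$$ % +$$ % +$$ +$$ % % $+ $+ +$$ % % $+ $+ % +$$ % +$$; concatenated:

+$$%%$+$+%+$$%+$$%+$$+$$%%$+$++$$%%$+$+%+$$%+$$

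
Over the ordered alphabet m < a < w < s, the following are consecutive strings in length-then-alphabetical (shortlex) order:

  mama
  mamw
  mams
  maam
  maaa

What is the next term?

Find the rightmost character of maaa below s, bump it to the next letter, and reset everything to its right to m.

maaw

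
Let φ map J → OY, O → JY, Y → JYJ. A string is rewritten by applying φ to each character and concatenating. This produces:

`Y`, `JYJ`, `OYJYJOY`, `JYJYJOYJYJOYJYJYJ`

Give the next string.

Replace each of the 17 characters of JYJYJOYJYJOYJYJYJ in place — OY JYJ OY JYJ OY JY JYJ OY JYJ OY JY JYJ OY JYJ OY JYJ OY — and concatenate.

OYJYJOYJYJOYJYJYJOYJYJOYJYJYJOYJYJOYJYJOY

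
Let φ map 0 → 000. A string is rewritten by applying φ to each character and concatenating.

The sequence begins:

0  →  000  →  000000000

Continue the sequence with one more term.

Expanding 000000000: 0→000, 0→000, 0→000, 0→000, 0→000, 0→000, 0→000, 0→000, 0→000. Concatenated: 000 000 000 000 000 000 000 000 000.

000000000000000000000000000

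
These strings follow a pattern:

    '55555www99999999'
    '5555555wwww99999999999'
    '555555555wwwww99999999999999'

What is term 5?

5555555555555wwwwwww99999999999999999999

Reading off run lengths: 5 runs 5, 7, 9; w runs 3, 4, 5; 9 runs 8, 11, 14 — each is linear in n, where the shown terms are n = 3, 4, 5.
For term 5, n = 7, so the run lengths are 13, 7, 20.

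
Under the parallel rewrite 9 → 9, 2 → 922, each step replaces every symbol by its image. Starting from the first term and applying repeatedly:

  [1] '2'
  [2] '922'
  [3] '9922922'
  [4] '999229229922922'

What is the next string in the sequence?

9999229229922922999229229922922

Replace each of the 15 characters of 999229229922922 in place — 9 9 9 922 922 9 922 922 9 9 922 922 9 922 922 — and concatenate.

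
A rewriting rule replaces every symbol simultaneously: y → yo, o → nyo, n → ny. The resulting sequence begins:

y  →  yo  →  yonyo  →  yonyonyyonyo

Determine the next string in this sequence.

Expanding yonyonyyonyo: y→yo, o→nyo, n→ny, y→yo, o→nyo, n→ny, y→yo, y→yo, o→nyo, n→ny, y→yo, o→nyo. Concatenated: yo nyo ny yo nyo ny yo yo nyo ny yo nyo.

yonyonyyonyonyyoyonyonyyonyo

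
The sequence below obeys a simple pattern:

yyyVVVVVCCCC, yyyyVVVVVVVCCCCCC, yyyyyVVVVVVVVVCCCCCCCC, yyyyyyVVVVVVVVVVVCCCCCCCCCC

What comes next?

Term n consists of n+1 y's, followed by 2n+1 V's, followed by 2n C's, where the shown terms are n = 2, 3, 4, 5.
At n = 6 the blocks have lengths 7, 13, 12.

yyyyyyyVVVVVVVVVVVVVCCCCCCCCCCCC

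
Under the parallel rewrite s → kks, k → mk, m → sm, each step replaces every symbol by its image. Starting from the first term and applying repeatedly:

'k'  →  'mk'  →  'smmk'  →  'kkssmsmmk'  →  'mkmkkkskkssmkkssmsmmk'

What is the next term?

Replace each of the 21 characters of mkmkkkskkssmkkssmsmmk in place — sm mk sm mk mk mk kks mk mk kks kks sm mk mk kks kks sm kks sm sm mk — and concatenate.

smmksmmkmkmkkksmkmkkkskkssmmkmkkkskkssmkkssmsmmk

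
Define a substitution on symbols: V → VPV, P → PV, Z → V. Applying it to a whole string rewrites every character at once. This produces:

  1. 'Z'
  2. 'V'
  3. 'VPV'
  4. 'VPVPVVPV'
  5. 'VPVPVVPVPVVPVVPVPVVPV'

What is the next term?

Replace each of the 21 characters of VPVPVVPVPVVPVVPVPVVPV in place — VPV PV VPV PV VPV VPV PV VPV PV VPV VPV PV VPV VPV PV VPV PV VPV VPV PV VPV — and concatenate.

VPVPVVPVPVVPVVPVPVVPVPVVPVVPVPVVPVVPVPVVPVPVVPVVPVPVVPV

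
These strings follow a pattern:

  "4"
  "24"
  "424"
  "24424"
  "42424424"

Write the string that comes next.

From term 3 onward, concatenate the second-to-last term with the last: 4·24 = 424, 24·424 = 24424, …
So term 6 is 24424·42424424.

2442442424424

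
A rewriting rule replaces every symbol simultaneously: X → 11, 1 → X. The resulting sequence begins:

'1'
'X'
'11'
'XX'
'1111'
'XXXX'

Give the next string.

Expanding XXXX: X→11, X→11, X→11, X→11. Concatenated: 11 11 11 11.

11111111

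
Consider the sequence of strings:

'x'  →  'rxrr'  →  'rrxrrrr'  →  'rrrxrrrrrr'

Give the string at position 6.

rrrrrxrrrrrrrrrr

Each term wraps the previous one in r on the left and rr on the right.
From rrrxrrrrrr, 2 further steps: rrrxrrrrrr → rrrrxrrrrrrrr → (answer).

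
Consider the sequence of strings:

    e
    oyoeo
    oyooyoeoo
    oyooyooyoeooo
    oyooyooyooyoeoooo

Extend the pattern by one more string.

Each term wraps the previous one in oyo on the left and o on the right.
So the next term is oyo·oyooyooyooyoeoooo·o.

oyooyooyooyooyoeooooo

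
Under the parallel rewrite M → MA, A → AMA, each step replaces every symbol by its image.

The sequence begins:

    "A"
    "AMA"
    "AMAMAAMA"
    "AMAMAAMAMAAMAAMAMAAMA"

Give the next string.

Applying the rule to each of the 21 symbols of AMAMAAMAMAAMAAMAMAAMA gives the pieces AMA MA AMA MA AMA AMA MA AMA MA AMA AMA MA AMA AMA MA AMA MA AMA AMA MA AMA, which concatenate to the answer.

AMAMAAMAMAAMAAMAMAAMAMAAMAAMAMAAMAAMAMAAMAMAAMAAMAMAAMA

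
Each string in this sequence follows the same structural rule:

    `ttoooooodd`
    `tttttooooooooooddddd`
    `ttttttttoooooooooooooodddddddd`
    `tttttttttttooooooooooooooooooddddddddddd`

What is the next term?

Term n consists of 3n-1 t's, followed by 4n+2 o's, followed by 3n-1 d's (n = 1, 2, …).
Setting n = 5 gives 14, 22, 14 characters in each block.

ttttttttttttttoooooooooooooooooooooodddddddddddddd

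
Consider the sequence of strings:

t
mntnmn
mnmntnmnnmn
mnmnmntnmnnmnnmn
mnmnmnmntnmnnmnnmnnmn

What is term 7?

s(k+1) = mn·s(k)·nmn, so each term gains mn as a prefix and nmn as a suffix.
From mnmnmnmntnmnnmnnmnnmn, 2 further steps: mnmnmnmntnmnnmnnmnnmn → mnmnmnmnmntnmnnmnnmnnmnnmn → (answer).

mnmnmnmnmnmntnmnnmnnmnnmnnmnnmn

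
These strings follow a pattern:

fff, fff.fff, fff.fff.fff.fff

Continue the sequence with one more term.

s(k+1) = s(k)·.·s(k) — each term doubles the last with '.' between the halves.
Doubling fff.fff.fff.fff with '.' between the halves:

fff.fff.fff.fff.fff.fff.fff.fff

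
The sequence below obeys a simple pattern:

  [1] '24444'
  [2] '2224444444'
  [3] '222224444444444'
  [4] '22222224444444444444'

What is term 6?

Term n consists of 2n-1 2's, followed by 3n+1 4's (n = 1, 2, …).
At n = 6 the blocks have lengths 11, 19.

222222222224444444444444444444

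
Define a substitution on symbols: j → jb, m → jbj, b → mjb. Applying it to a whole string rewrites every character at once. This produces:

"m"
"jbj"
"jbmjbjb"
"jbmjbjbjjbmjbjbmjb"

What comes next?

jbmjbjbjjbmjbjbmjbjbjbmjbjbjjbmjbjbmjbjbjjbmjb

Applying the rule to each of the 18 symbols of jbmjbjbjjbmjbjbmjb gives the pieces jb mjb jbj jb mjb jb mjb jb jb mjb jbj jb mjb jb mjb jbj jb mjb, which concatenate to the answer.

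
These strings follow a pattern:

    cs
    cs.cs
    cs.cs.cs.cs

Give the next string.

Each string is two copies of the previous one joined by '.'.
So the next term is two copies of cs.cs.cs.cs with '.' between the halves.

cs.cs.cs.cs.cs.cs.cs.cs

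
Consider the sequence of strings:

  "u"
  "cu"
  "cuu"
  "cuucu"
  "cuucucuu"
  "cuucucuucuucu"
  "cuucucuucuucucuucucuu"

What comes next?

cuucucuucuucucuucucuucuucucuucuucu

This is a Fibonacci-style word recurrence s(k) = s(k−1)·s(k−2): e.g. cu·u = cuu.
The next term joins cuucucuucuucucuucucuu and cuucucuucuucu.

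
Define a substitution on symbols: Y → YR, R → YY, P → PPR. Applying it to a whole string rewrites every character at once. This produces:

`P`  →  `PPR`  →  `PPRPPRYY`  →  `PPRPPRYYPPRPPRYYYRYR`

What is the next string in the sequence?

Replace each of the 20 characters of PPRPPRYYPPRPPRYYYRYR in place — PPR PPR YY PPR PPR YY YR YR PPR PPR YY PPR PPR YY YR YR YR YY YR YY — and concatenate.

PPRPPRYYPPRPPRYYYRYRPPRPPRYYPPRPPRYYYRYRYRYYYRYY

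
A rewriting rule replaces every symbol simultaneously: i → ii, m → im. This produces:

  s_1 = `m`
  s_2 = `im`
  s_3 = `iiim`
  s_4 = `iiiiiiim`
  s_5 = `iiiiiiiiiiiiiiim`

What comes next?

Rewriting the 16 symbols of iiiiiiiiiiiiiiim one by one yields ii ii ii ii ii ii ii ii ii ii ii ii ii ii ii im; concatenated:

iiiiiiiiiiiiiiiiiiiiiiiiiiiiiiim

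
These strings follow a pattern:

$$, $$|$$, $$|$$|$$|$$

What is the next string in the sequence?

Every step duplicates the string with '|' between the halves.
Doubling $$|$$|$$|$$ with '|' between the halves:

$$|$$|$$|$$|$$|$$|$$|$$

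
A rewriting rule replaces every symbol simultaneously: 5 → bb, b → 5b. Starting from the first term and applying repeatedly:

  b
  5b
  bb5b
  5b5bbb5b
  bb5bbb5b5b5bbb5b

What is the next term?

5b5bbb5b5b5bbb5bbb5bbb5b5b5bbb5b

φ(bb5bbb5b5b5bbb5b) expands symbol-by-symbol to 5b 5b bb 5b 5b 5b bb 5b bb 5b bb 5b 5b 5b bb 5b; joining the 16 pieces gives the next term.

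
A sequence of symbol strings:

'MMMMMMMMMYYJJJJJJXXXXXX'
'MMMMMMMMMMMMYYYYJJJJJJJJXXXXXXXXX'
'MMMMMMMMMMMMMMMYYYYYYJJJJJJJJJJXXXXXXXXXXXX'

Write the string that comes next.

MMMMMMMMMMMMMMMMMMYYYYYYYYJJJJJJJJJJJJXXXXXXXXXXXXXXX

Term n consists of 3n+3 M's, followed by 2n-2 Y's, followed by 2n+2 J's, followed by 3n X's, where the shown terms are n = 2, 3, 4.
For the next term, n = 5, so the run lengths are 18, 8, 12, 15.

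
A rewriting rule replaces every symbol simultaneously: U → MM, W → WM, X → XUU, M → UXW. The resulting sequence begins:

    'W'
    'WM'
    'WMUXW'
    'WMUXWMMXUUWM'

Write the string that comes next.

WMUXWMMXUUWMUXWUXWXUUMMMMWMUXW

Expanding WMUXWMMXUUWM: W→WM, M→UXW, U→MM, X→XUU, W→WM, M→UXW, M→UXW, X→XUU, U→MM, U→MM, W→WM, M→UXW. Concatenated: WM UXW MM XUU WM UXW UXW XUU MM MM WM UXW.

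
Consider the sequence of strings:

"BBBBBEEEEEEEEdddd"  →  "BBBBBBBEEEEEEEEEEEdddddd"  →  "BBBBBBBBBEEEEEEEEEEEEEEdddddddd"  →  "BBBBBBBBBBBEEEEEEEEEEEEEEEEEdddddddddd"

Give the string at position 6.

Term n consists of 2n-1 B's, followed by 3n-1 E's, followed by 2n-2 d's, where the shown terms are n = 3, 4, 5, 6.
Setting n = 8 gives 15, 23, 14 characters in each block.

BBBBBBBBBBBBBBBEEEEEEEEEEEEEEEEEEEEEEEdddddddddddddd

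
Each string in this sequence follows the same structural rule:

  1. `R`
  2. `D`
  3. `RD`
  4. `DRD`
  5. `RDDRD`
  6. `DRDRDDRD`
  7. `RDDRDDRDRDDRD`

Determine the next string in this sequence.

DRDRDDRDRDDRDDRDRDDRD

Each term (from the third on) is the two preceding terms concatenated in order: term 3 = R·D = RD.
Continuing: DRDRDDRD · RDDRDDRDRDDRD gives term 8.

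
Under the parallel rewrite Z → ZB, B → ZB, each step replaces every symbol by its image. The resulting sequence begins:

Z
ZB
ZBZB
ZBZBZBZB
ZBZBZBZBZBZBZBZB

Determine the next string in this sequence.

Rewriting the 16 symbols of ZBZBZBZBZBZBZBZB one by one yields ZB ZB ZB ZB ZB ZB ZB ZB ZB ZB ZB ZB ZB ZB ZB ZB; concatenated:

ZBZBZBZBZBZBZBZBZBZBZBZBZBZBZBZB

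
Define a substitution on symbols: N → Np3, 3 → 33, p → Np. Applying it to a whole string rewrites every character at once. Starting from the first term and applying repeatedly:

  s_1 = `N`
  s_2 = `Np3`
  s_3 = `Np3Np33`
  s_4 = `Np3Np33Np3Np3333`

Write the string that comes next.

Replace each of the 16 characters of Np3Np33Np3Np3333 in place — Np3 Np 33 Np3 Np 33 33 Np3 Np 33 Np3 Np 33 33 33 33 — and concatenate.

Np3Np33Np3Np3333Np3Np33Np3Np33333333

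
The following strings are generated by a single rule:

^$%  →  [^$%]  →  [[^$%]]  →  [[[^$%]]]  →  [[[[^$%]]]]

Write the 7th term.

[[[[[[^$%]]]]]]

Each term wraps the previous one in [ on the left and ] on the right.
From [[[[^$%]]]], 2 further steps: [[[[^$%]]]] → [[[[[^$%]]]]] → (answer).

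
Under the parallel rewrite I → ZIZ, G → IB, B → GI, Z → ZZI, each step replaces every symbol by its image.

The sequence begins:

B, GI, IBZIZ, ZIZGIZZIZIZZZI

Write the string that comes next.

Applying the rule to each of the 14 symbols of ZIZGIZZIZIZZZI gives the pieces ZZI ZIZ ZZI IB ZIZ ZZI ZZI ZIZ ZZI ZIZ ZZI ZZI ZZI ZIZ, which concatenate to the answer.

ZZIZIZZZIIBZIZZZIZZIZIZZZIZIZZZIZZIZZIZIZ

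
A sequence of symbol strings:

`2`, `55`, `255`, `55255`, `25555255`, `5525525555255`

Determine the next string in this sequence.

Each term (from the third on) is the two preceding terms concatenated in order: term 3 = 2·55 = 255.
So term 7 is 25555255·5525525555255.

255552555525525555255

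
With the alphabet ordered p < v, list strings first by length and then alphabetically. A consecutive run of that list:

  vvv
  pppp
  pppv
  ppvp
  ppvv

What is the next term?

pvpp

Treat ppvv as a base-2 numeral over the given alphabet and add one, carrying through any trailing v's.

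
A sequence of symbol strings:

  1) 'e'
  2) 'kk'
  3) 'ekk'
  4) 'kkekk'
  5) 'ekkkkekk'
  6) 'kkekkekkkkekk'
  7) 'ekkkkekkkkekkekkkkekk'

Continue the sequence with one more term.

kkekkekkkkekkekkkkekkkkekkekkkkekk

From term 3 onward, concatenate the second-to-last term with the last: e·kk = ekk, kk·ekk = kkekk, …
Continuing: kkekkekkkkekk · ekkkkekkkkekkekkkkekk gives term 8.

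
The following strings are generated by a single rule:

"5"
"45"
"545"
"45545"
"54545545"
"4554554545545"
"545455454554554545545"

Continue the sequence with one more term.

4554554545545545455454554554545545

Each term (from the third on) is the two preceding terms concatenated in order: term 3 = 5·45 = 545.
Continuing: 4554554545545 · 545455454554554545545 gives term 8.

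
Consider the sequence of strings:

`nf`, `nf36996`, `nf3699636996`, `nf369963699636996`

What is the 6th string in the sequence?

nf3699636996369963699636996

Each term is the previous one with 36996 appended.
From nf369963699636996, 2 further steps: nf369963699636996 → nf36996369963699636996 → (answer).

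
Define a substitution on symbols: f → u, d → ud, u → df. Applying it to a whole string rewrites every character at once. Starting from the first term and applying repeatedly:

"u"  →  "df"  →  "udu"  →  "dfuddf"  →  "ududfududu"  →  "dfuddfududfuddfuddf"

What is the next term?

φ(dfuddfududfuddfuddf) expands symbol-by-symbol to ud u df ud ud u df ud df ud u df ud ud u df ud ud u; joining the 19 pieces gives the next term.

ududfudududfuddfududfudududfududu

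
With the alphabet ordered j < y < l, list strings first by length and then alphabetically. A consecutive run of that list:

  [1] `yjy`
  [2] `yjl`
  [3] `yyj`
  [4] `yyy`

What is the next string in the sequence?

yyl

Find the rightmost character of yyy below l, bump it to the next letter, and reset everything to its right to j.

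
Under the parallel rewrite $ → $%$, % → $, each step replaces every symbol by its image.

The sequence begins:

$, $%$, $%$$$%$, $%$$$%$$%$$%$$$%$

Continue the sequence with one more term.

φ($%$$$%$$%$$%$$$%$) expands symbol-by-symbol to $%$ $ $%$ $%$ $%$ $ $%$ $%$ $ $%$ $%$ $ $%$ $%$ $%$ $ $%$; joining the 17 pieces gives the next term.

$%$$$%$$%$$%$$$%$$%$$$%$$%$$$%$$%$$%$$$%$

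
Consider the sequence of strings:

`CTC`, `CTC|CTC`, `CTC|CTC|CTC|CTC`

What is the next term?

Every step duplicates the string with '|' between the halves.
Doubling CTC|CTC|CTC|CTC with '|' between the halves:

CTC|CTC|CTC|CTC|CTC|CTC|CTC|CTC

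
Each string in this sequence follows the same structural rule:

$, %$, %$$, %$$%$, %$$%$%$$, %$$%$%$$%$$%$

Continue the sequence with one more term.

Each term (from the third on) is the previous term followed by the one before it: term 3 = %$·$ = %$$.
Continuing: %$$%$%$$%$$%$ · %$$%$%$$ gives term 7.

%$$%$%$$%$$%$%$$%$%$$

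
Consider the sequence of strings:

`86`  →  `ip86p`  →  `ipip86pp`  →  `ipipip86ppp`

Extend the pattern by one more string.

s(k+1) = ip·s(k)·p, so each term gains ip as a prefix and p as a suffix.
One more step from ipipip86ppp gives the answer.

ipipipip86pppp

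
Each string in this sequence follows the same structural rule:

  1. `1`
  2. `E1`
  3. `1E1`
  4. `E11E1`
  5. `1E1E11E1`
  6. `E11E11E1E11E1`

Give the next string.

1E1E11E1E11E11E1E11E1

From term 3 onward, concatenate the second-to-last term with the last: 1·E1 = 1E1, E1·1E1 = E11E1, …
Continuing: 1E1E11E1 · E11E11E1E11E1 gives term 7.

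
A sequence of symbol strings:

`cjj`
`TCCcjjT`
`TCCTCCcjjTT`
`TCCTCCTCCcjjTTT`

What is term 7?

Each term wraps the previous one in TCC on the left and T on the right.
From TCCTCCTCCcjjTTT, 3 further steps: TCCTCCTCCcjjTTT → TCCTCCTCCTCCcjjTTTT → TCCTCCTCCTCCTCCcjjTTTTT → (answer).

TCCTCCTCCTCCTCCTCCcjjTTTTTT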